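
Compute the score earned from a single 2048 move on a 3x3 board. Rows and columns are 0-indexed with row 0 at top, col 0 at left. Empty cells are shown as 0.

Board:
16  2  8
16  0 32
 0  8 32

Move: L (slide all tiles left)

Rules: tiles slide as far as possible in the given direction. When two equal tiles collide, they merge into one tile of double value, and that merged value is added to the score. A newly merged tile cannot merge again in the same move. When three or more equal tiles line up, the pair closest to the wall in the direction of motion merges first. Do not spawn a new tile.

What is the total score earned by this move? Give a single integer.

Answer: 0

Derivation:
Slide left:
row 0: [16, 2, 8] -> [16, 2, 8]  score +0 (running 0)
row 1: [16, 0, 32] -> [16, 32, 0]  score +0 (running 0)
row 2: [0, 8, 32] -> [8, 32, 0]  score +0 (running 0)
Board after move:
16  2  8
16 32  0
 8 32  0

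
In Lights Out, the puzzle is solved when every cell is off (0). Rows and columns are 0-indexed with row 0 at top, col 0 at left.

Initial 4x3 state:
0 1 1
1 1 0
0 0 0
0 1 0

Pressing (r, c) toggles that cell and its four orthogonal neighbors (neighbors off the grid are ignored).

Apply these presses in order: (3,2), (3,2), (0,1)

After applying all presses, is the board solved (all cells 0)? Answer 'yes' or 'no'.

Answer: no

Derivation:
After press 1 at (3,2):
0 1 1
1 1 0
0 0 1
0 0 1

After press 2 at (3,2):
0 1 1
1 1 0
0 0 0
0 1 0

After press 3 at (0,1):
1 0 0
1 0 0
0 0 0
0 1 0

Lights still on: 3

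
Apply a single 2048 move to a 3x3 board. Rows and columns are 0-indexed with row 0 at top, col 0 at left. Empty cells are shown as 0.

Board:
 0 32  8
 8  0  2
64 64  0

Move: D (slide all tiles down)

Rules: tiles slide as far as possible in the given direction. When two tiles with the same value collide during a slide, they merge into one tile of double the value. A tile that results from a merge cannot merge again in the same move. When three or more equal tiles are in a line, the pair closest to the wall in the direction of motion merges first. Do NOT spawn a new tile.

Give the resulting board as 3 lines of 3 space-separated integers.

Answer:  0  0  0
 8 32  8
64 64  2

Derivation:
Slide down:
col 0: [0, 8, 64] -> [0, 8, 64]
col 1: [32, 0, 64] -> [0, 32, 64]
col 2: [8, 2, 0] -> [0, 8, 2]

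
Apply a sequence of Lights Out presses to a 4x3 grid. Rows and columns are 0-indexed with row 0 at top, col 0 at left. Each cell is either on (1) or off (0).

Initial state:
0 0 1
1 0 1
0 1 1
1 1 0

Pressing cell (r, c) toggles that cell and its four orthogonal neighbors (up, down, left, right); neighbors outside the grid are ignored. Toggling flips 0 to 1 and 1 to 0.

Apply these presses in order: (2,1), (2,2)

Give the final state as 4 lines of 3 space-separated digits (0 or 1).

Answer: 0 0 1
1 1 0
1 1 1
1 0 1

Derivation:
After press 1 at (2,1):
0 0 1
1 1 1
1 0 0
1 0 0

After press 2 at (2,2):
0 0 1
1 1 0
1 1 1
1 0 1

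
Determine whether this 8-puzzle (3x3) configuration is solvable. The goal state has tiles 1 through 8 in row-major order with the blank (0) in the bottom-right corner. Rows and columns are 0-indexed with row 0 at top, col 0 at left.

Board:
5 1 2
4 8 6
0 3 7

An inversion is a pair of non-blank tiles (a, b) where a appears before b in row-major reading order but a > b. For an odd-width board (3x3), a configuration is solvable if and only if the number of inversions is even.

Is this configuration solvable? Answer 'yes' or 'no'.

Inversions (pairs i<j in row-major order where tile[i] > tile[j] > 0): 9
9 is odd, so the puzzle is not solvable.

Answer: no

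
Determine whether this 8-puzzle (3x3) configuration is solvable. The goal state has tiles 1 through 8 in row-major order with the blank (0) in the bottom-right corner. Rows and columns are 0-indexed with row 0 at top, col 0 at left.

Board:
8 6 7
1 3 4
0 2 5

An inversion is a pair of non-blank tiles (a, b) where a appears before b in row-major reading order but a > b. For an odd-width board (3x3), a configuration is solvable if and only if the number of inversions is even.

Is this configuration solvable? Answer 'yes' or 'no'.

Answer: no

Derivation:
Inversions (pairs i<j in row-major order where tile[i] > tile[j] > 0): 19
19 is odd, so the puzzle is not solvable.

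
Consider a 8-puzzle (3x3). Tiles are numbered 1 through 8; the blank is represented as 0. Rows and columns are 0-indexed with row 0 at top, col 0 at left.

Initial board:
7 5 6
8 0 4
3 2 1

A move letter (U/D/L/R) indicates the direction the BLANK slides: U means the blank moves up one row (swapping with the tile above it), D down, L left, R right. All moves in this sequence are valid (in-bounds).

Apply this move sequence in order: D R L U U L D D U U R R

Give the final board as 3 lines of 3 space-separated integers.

Answer: 7 6 0
8 5 4
3 2 1

Derivation:
After move 1 (D):
7 5 6
8 2 4
3 0 1

After move 2 (R):
7 5 6
8 2 4
3 1 0

After move 3 (L):
7 5 6
8 2 4
3 0 1

After move 4 (U):
7 5 6
8 0 4
3 2 1

After move 5 (U):
7 0 6
8 5 4
3 2 1

After move 6 (L):
0 7 6
8 5 4
3 2 1

After move 7 (D):
8 7 6
0 5 4
3 2 1

After move 8 (D):
8 7 6
3 5 4
0 2 1

After move 9 (U):
8 7 6
0 5 4
3 2 1

After move 10 (U):
0 7 6
8 5 4
3 2 1

After move 11 (R):
7 0 6
8 5 4
3 2 1

After move 12 (R):
7 6 0
8 5 4
3 2 1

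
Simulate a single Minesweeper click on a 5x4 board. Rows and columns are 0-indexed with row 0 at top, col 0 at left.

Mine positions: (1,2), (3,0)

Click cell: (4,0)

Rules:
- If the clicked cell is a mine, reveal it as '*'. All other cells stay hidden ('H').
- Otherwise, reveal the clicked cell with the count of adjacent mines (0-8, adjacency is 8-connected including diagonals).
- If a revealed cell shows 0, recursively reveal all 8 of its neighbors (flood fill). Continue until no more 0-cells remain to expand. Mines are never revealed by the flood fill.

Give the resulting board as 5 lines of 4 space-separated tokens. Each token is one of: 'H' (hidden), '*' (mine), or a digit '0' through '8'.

H H H H
H H H H
H H H H
H H H H
1 H H H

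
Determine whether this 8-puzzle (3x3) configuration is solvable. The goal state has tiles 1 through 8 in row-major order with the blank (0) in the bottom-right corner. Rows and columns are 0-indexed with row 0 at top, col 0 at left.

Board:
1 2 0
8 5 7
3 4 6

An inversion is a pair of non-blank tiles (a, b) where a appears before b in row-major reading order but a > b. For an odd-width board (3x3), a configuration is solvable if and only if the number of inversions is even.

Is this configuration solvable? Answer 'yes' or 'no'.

Inversions (pairs i<j in row-major order where tile[i] > tile[j] > 0): 10
10 is even, so the puzzle is solvable.

Answer: yes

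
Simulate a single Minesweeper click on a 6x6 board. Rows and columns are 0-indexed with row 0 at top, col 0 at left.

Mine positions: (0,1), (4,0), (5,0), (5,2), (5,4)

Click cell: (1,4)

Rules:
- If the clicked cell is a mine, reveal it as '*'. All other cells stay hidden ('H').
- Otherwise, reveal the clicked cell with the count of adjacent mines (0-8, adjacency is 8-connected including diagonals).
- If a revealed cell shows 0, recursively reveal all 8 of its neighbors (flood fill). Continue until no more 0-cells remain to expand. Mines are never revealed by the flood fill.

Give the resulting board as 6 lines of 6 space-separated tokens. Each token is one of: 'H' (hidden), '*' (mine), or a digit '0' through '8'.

H H 1 0 0 0
1 1 1 0 0 0
0 0 0 0 0 0
1 1 0 0 0 0
H 3 1 2 1 1
H H H H H H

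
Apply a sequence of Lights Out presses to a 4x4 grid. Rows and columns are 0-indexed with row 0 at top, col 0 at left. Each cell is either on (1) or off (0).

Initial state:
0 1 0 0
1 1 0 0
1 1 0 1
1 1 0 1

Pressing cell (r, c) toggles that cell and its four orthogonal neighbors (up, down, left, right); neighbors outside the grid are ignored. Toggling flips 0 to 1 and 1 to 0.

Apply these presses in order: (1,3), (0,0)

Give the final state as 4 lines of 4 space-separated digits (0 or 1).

After press 1 at (1,3):
0 1 0 1
1 1 1 1
1 1 0 0
1 1 0 1

After press 2 at (0,0):
1 0 0 1
0 1 1 1
1 1 0 0
1 1 0 1

Answer: 1 0 0 1
0 1 1 1
1 1 0 0
1 1 0 1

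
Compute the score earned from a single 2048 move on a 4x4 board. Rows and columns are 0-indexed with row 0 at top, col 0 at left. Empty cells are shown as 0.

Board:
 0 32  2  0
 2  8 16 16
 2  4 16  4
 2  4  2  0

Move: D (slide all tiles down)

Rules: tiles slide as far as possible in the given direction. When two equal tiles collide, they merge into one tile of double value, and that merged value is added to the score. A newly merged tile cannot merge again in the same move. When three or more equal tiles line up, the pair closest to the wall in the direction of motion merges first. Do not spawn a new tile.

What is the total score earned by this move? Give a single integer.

Answer: 44

Derivation:
Slide down:
col 0: [0, 2, 2, 2] -> [0, 0, 2, 4]  score +4 (running 4)
col 1: [32, 8, 4, 4] -> [0, 32, 8, 8]  score +8 (running 12)
col 2: [2, 16, 16, 2] -> [0, 2, 32, 2]  score +32 (running 44)
col 3: [0, 16, 4, 0] -> [0, 0, 16, 4]  score +0 (running 44)
Board after move:
 0  0  0  0
 0 32  2  0
 2  8 32 16
 4  8  2  4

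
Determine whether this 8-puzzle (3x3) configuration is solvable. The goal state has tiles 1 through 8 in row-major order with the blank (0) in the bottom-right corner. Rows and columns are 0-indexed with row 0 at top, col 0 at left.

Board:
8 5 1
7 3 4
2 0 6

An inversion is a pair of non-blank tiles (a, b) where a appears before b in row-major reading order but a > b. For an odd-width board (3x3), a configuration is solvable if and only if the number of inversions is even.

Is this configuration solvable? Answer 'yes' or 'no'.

Answer: no

Derivation:
Inversions (pairs i<j in row-major order where tile[i] > tile[j] > 0): 17
17 is odd, so the puzzle is not solvable.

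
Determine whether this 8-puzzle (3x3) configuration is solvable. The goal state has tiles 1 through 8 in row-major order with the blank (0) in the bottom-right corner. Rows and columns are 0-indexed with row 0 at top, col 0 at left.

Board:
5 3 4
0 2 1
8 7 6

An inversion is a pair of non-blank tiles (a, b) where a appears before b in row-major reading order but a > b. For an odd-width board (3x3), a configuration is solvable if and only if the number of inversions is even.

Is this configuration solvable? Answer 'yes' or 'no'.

Inversions (pairs i<j in row-major order where tile[i] > tile[j] > 0): 12
12 is even, so the puzzle is solvable.

Answer: yes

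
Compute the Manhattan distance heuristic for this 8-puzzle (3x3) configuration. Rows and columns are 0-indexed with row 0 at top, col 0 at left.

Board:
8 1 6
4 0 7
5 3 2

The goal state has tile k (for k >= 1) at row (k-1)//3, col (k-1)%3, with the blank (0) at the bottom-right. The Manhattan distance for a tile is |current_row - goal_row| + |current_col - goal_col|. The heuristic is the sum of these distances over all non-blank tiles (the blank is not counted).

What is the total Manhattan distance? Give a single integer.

Tile 8: (0,0)->(2,1) = 3
Tile 1: (0,1)->(0,0) = 1
Tile 6: (0,2)->(1,2) = 1
Tile 4: (1,0)->(1,0) = 0
Tile 7: (1,2)->(2,0) = 3
Tile 5: (2,0)->(1,1) = 2
Tile 3: (2,1)->(0,2) = 3
Tile 2: (2,2)->(0,1) = 3
Sum: 3 + 1 + 1 + 0 + 3 + 2 + 3 + 3 = 16

Answer: 16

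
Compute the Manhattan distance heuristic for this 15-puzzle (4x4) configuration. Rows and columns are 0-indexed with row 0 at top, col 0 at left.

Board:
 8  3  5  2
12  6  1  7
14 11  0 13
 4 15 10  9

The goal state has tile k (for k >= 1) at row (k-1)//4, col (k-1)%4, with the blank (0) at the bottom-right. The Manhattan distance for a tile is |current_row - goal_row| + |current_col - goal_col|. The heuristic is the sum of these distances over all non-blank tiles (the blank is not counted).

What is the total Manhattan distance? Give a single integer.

Answer: 38

Derivation:
Tile 8: at (0,0), goal (1,3), distance |0-1|+|0-3| = 4
Tile 3: at (0,1), goal (0,2), distance |0-0|+|1-2| = 1
Tile 5: at (0,2), goal (1,0), distance |0-1|+|2-0| = 3
Tile 2: at (0,3), goal (0,1), distance |0-0|+|3-1| = 2
Tile 12: at (1,0), goal (2,3), distance |1-2|+|0-3| = 4
Tile 6: at (1,1), goal (1,1), distance |1-1|+|1-1| = 0
Tile 1: at (1,2), goal (0,0), distance |1-0|+|2-0| = 3
Tile 7: at (1,3), goal (1,2), distance |1-1|+|3-2| = 1
Tile 14: at (2,0), goal (3,1), distance |2-3|+|0-1| = 2
Tile 11: at (2,1), goal (2,2), distance |2-2|+|1-2| = 1
Tile 13: at (2,3), goal (3,0), distance |2-3|+|3-0| = 4
Tile 4: at (3,0), goal (0,3), distance |3-0|+|0-3| = 6
Tile 15: at (3,1), goal (3,2), distance |3-3|+|1-2| = 1
Tile 10: at (3,2), goal (2,1), distance |3-2|+|2-1| = 2
Tile 9: at (3,3), goal (2,0), distance |3-2|+|3-0| = 4
Sum: 4 + 1 + 3 + 2 + 4 + 0 + 3 + 1 + 2 + 1 + 4 + 6 + 1 + 2 + 4 = 38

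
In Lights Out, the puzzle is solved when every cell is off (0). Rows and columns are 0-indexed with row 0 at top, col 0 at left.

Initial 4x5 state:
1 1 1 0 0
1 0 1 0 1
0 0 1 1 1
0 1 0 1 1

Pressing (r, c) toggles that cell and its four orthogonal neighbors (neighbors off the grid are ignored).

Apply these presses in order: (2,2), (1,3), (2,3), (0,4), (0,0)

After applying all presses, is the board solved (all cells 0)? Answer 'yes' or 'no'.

After press 1 at (2,2):
1 1 1 0 0
1 0 0 0 1
0 1 0 0 1
0 1 1 1 1

After press 2 at (1,3):
1 1 1 1 0
1 0 1 1 0
0 1 0 1 1
0 1 1 1 1

After press 3 at (2,3):
1 1 1 1 0
1 0 1 0 0
0 1 1 0 0
0 1 1 0 1

After press 4 at (0,4):
1 1 1 0 1
1 0 1 0 1
0 1 1 0 0
0 1 1 0 1

After press 5 at (0,0):
0 0 1 0 1
0 0 1 0 1
0 1 1 0 0
0 1 1 0 1

Lights still on: 9

Answer: no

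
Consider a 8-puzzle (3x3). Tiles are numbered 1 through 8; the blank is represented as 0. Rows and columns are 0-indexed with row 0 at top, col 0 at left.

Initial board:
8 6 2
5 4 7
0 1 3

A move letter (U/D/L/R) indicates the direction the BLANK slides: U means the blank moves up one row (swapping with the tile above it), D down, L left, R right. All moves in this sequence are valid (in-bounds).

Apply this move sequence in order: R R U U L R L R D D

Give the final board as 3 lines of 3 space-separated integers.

After move 1 (R):
8 6 2
5 4 7
1 0 3

After move 2 (R):
8 6 2
5 4 7
1 3 0

After move 3 (U):
8 6 2
5 4 0
1 3 7

After move 4 (U):
8 6 0
5 4 2
1 3 7

After move 5 (L):
8 0 6
5 4 2
1 3 7

After move 6 (R):
8 6 0
5 4 2
1 3 7

After move 7 (L):
8 0 6
5 4 2
1 3 7

After move 8 (R):
8 6 0
5 4 2
1 3 7

After move 9 (D):
8 6 2
5 4 0
1 3 7

After move 10 (D):
8 6 2
5 4 7
1 3 0

Answer: 8 6 2
5 4 7
1 3 0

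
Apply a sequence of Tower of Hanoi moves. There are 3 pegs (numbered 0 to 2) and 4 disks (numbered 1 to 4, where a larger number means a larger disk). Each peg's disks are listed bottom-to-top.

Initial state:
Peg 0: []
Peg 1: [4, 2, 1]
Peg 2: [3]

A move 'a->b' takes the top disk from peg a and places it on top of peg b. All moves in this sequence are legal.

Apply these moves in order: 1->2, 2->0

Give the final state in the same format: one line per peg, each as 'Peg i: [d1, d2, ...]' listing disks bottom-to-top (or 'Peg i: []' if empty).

Answer: Peg 0: [1]
Peg 1: [4, 2]
Peg 2: [3]

Derivation:
After move 1 (1->2):
Peg 0: []
Peg 1: [4, 2]
Peg 2: [3, 1]

After move 2 (2->0):
Peg 0: [1]
Peg 1: [4, 2]
Peg 2: [3]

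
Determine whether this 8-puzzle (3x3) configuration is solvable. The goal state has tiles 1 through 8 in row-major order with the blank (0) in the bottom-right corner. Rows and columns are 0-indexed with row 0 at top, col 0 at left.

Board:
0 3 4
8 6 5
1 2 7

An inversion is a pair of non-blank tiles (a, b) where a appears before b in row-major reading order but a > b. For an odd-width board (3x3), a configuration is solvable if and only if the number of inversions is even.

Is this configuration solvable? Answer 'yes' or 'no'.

Inversions (pairs i<j in row-major order where tile[i] > tile[j] > 0): 14
14 is even, so the puzzle is solvable.

Answer: yes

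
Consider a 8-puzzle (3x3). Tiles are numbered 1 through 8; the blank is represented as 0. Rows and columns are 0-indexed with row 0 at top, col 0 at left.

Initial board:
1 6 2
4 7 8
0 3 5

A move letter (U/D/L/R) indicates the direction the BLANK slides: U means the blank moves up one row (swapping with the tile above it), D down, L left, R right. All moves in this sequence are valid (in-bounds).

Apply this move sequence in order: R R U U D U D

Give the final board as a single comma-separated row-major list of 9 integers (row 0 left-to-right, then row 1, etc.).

After move 1 (R):
1 6 2
4 7 8
3 0 5

After move 2 (R):
1 6 2
4 7 8
3 5 0

After move 3 (U):
1 6 2
4 7 0
3 5 8

After move 4 (U):
1 6 0
4 7 2
3 5 8

After move 5 (D):
1 6 2
4 7 0
3 5 8

After move 6 (U):
1 6 0
4 7 2
3 5 8

After move 7 (D):
1 6 2
4 7 0
3 5 8

Answer: 1, 6, 2, 4, 7, 0, 3, 5, 8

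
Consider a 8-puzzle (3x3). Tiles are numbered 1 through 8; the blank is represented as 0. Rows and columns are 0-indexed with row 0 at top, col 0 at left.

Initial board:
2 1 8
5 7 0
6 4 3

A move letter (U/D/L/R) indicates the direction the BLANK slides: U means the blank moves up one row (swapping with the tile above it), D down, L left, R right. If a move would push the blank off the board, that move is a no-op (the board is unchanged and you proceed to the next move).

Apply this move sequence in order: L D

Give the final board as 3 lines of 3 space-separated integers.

Answer: 2 1 8
5 4 7
6 0 3

Derivation:
After move 1 (L):
2 1 8
5 0 7
6 4 3

After move 2 (D):
2 1 8
5 4 7
6 0 3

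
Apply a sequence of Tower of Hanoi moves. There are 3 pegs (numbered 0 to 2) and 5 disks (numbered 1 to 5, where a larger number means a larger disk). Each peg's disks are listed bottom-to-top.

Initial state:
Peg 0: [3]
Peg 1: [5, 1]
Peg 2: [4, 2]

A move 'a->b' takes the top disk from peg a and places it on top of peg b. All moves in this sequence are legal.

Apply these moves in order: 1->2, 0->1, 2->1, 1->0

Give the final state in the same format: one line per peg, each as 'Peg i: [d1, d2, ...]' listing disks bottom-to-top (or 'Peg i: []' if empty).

After move 1 (1->2):
Peg 0: [3]
Peg 1: [5]
Peg 2: [4, 2, 1]

After move 2 (0->1):
Peg 0: []
Peg 1: [5, 3]
Peg 2: [4, 2, 1]

After move 3 (2->1):
Peg 0: []
Peg 1: [5, 3, 1]
Peg 2: [4, 2]

After move 4 (1->0):
Peg 0: [1]
Peg 1: [5, 3]
Peg 2: [4, 2]

Answer: Peg 0: [1]
Peg 1: [5, 3]
Peg 2: [4, 2]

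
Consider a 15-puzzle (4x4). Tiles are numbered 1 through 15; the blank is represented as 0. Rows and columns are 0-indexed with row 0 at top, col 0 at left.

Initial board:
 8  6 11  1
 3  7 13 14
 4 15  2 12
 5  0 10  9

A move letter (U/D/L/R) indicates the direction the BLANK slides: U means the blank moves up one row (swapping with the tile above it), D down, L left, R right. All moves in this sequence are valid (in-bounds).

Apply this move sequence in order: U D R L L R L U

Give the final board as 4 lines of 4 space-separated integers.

Answer:  8  6 11  1
 3  7 13 14
 0 15  2 12
 4  5 10  9

Derivation:
After move 1 (U):
 8  6 11  1
 3  7 13 14
 4  0  2 12
 5 15 10  9

After move 2 (D):
 8  6 11  1
 3  7 13 14
 4 15  2 12
 5  0 10  9

After move 3 (R):
 8  6 11  1
 3  7 13 14
 4 15  2 12
 5 10  0  9

After move 4 (L):
 8  6 11  1
 3  7 13 14
 4 15  2 12
 5  0 10  9

After move 5 (L):
 8  6 11  1
 3  7 13 14
 4 15  2 12
 0  5 10  9

After move 6 (R):
 8  6 11  1
 3  7 13 14
 4 15  2 12
 5  0 10  9

After move 7 (L):
 8  6 11  1
 3  7 13 14
 4 15  2 12
 0  5 10  9

After move 8 (U):
 8  6 11  1
 3  7 13 14
 0 15  2 12
 4  5 10  9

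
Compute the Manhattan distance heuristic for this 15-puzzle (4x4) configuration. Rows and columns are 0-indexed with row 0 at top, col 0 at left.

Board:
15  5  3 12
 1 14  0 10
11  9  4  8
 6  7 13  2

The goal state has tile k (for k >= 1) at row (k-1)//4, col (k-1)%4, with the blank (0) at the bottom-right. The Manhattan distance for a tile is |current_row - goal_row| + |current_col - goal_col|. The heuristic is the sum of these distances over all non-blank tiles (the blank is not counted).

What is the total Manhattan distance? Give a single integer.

Answer: 35

Derivation:
Tile 15: (0,0)->(3,2) = 5
Tile 5: (0,1)->(1,0) = 2
Tile 3: (0,2)->(0,2) = 0
Tile 12: (0,3)->(2,3) = 2
Tile 1: (1,0)->(0,0) = 1
Tile 14: (1,1)->(3,1) = 2
Tile 10: (1,3)->(2,1) = 3
Tile 11: (2,0)->(2,2) = 2
Tile 9: (2,1)->(2,0) = 1
Tile 4: (2,2)->(0,3) = 3
Tile 8: (2,3)->(1,3) = 1
Tile 6: (3,0)->(1,1) = 3
Tile 7: (3,1)->(1,2) = 3
Tile 13: (3,2)->(3,0) = 2
Tile 2: (3,3)->(0,1) = 5
Sum: 5 + 2 + 0 + 2 + 1 + 2 + 3 + 2 + 1 + 3 + 1 + 3 + 3 + 2 + 5 = 35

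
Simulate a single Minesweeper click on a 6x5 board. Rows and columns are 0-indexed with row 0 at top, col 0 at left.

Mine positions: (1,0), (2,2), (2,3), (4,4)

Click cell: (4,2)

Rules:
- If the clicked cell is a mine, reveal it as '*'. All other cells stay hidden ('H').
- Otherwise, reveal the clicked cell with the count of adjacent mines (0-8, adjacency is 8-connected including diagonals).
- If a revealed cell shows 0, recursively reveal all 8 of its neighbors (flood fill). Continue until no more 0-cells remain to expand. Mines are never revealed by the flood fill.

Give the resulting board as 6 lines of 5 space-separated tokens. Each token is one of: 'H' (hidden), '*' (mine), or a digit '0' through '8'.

H H H H H
H H H H H
1 2 H H H
0 1 2 3 H
0 0 0 1 H
0 0 0 1 H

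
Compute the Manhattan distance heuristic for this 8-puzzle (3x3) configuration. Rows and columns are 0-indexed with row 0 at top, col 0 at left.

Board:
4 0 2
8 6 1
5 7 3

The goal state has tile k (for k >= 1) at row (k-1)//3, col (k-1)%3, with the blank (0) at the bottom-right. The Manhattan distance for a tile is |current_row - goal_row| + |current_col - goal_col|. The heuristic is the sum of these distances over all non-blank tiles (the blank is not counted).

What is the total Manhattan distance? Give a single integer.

Tile 4: at (0,0), goal (1,0), distance |0-1|+|0-0| = 1
Tile 2: at (0,2), goal (0,1), distance |0-0|+|2-1| = 1
Tile 8: at (1,0), goal (2,1), distance |1-2|+|0-1| = 2
Tile 6: at (1,1), goal (1,2), distance |1-1|+|1-2| = 1
Tile 1: at (1,2), goal (0,0), distance |1-0|+|2-0| = 3
Tile 5: at (2,0), goal (1,1), distance |2-1|+|0-1| = 2
Tile 7: at (2,1), goal (2,0), distance |2-2|+|1-0| = 1
Tile 3: at (2,2), goal (0,2), distance |2-0|+|2-2| = 2
Sum: 1 + 1 + 2 + 1 + 3 + 2 + 1 + 2 = 13

Answer: 13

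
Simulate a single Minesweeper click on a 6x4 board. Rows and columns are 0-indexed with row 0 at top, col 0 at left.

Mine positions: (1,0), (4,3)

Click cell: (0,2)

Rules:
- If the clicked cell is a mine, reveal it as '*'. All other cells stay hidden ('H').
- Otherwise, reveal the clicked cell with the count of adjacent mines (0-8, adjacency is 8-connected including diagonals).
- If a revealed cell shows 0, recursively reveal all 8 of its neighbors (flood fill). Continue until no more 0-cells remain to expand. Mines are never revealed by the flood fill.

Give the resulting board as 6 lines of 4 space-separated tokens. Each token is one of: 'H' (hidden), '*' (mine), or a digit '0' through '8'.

H 1 0 0
H 1 0 0
1 1 0 0
0 0 1 1
0 0 1 H
0 0 1 H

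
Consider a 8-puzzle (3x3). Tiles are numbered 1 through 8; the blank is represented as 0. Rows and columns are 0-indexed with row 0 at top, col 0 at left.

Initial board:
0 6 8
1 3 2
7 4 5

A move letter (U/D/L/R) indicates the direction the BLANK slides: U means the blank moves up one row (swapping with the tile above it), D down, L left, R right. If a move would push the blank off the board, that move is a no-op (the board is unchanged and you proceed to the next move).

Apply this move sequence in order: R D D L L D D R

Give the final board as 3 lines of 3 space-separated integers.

Answer: 6 3 8
1 4 2
7 0 5

Derivation:
After move 1 (R):
6 0 8
1 3 2
7 4 5

After move 2 (D):
6 3 8
1 0 2
7 4 5

After move 3 (D):
6 3 8
1 4 2
7 0 5

After move 4 (L):
6 3 8
1 4 2
0 7 5

After move 5 (L):
6 3 8
1 4 2
0 7 5

After move 6 (D):
6 3 8
1 4 2
0 7 5

After move 7 (D):
6 3 8
1 4 2
0 7 5

After move 8 (R):
6 3 8
1 4 2
7 0 5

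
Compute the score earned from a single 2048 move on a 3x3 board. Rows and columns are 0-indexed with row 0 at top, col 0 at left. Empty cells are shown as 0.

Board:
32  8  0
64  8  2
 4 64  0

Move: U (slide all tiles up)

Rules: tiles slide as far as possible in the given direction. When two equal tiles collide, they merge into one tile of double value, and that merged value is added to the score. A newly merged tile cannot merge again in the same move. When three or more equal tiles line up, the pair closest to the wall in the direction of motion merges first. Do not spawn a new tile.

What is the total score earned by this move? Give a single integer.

Slide up:
col 0: [32, 64, 4] -> [32, 64, 4]  score +0 (running 0)
col 1: [8, 8, 64] -> [16, 64, 0]  score +16 (running 16)
col 2: [0, 2, 0] -> [2, 0, 0]  score +0 (running 16)
Board after move:
32 16  2
64 64  0
 4  0  0

Answer: 16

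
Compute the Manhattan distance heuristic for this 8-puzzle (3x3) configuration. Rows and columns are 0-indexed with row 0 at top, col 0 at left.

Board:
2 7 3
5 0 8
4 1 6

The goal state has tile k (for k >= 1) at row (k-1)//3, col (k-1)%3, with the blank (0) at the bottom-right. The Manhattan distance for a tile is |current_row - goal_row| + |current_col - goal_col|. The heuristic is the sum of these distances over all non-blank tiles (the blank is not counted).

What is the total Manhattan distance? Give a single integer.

Tile 2: at (0,0), goal (0,1), distance |0-0|+|0-1| = 1
Tile 7: at (0,1), goal (2,0), distance |0-2|+|1-0| = 3
Tile 3: at (0,2), goal (0,2), distance |0-0|+|2-2| = 0
Tile 5: at (1,0), goal (1,1), distance |1-1|+|0-1| = 1
Tile 8: at (1,2), goal (2,1), distance |1-2|+|2-1| = 2
Tile 4: at (2,0), goal (1,0), distance |2-1|+|0-0| = 1
Tile 1: at (2,1), goal (0,0), distance |2-0|+|1-0| = 3
Tile 6: at (2,2), goal (1,2), distance |2-1|+|2-2| = 1
Sum: 1 + 3 + 0 + 1 + 2 + 1 + 3 + 1 = 12

Answer: 12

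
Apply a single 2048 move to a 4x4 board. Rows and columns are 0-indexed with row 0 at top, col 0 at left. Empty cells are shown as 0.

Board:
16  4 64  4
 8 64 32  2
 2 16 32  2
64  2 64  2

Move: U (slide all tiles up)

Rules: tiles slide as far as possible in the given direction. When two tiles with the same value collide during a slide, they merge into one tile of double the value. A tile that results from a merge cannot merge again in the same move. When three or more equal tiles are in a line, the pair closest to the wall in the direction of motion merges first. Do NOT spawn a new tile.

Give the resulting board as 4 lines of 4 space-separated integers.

Answer: 16  4 64  4
 8 64 64  4
 2 16 64  2
64  2  0  0

Derivation:
Slide up:
col 0: [16, 8, 2, 64] -> [16, 8, 2, 64]
col 1: [4, 64, 16, 2] -> [4, 64, 16, 2]
col 2: [64, 32, 32, 64] -> [64, 64, 64, 0]
col 3: [4, 2, 2, 2] -> [4, 4, 2, 0]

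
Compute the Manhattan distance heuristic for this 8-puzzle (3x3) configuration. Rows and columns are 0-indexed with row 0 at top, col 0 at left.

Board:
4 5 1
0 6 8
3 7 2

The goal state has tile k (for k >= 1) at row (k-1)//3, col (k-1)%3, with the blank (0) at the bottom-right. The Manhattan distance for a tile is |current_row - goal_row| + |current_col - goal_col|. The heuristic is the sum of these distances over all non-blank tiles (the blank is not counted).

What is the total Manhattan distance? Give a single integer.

Tile 4: at (0,0), goal (1,0), distance |0-1|+|0-0| = 1
Tile 5: at (0,1), goal (1,1), distance |0-1|+|1-1| = 1
Tile 1: at (0,2), goal (0,0), distance |0-0|+|2-0| = 2
Tile 6: at (1,1), goal (1,2), distance |1-1|+|1-2| = 1
Tile 8: at (1,2), goal (2,1), distance |1-2|+|2-1| = 2
Tile 3: at (2,0), goal (0,2), distance |2-0|+|0-2| = 4
Tile 7: at (2,1), goal (2,0), distance |2-2|+|1-0| = 1
Tile 2: at (2,2), goal (0,1), distance |2-0|+|2-1| = 3
Sum: 1 + 1 + 2 + 1 + 2 + 4 + 1 + 3 = 15

Answer: 15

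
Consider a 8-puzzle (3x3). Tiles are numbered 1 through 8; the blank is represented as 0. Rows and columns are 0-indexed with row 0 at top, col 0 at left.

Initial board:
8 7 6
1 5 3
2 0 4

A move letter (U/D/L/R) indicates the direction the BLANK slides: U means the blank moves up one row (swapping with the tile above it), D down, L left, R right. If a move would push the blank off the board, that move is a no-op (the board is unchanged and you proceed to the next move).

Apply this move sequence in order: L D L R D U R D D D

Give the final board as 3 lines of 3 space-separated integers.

Answer: 8 7 6
1 3 4
2 5 0

Derivation:
After move 1 (L):
8 7 6
1 5 3
0 2 4

After move 2 (D):
8 7 6
1 5 3
0 2 4

After move 3 (L):
8 7 6
1 5 3
0 2 4

After move 4 (R):
8 7 6
1 5 3
2 0 4

After move 5 (D):
8 7 6
1 5 3
2 0 4

After move 6 (U):
8 7 6
1 0 3
2 5 4

After move 7 (R):
8 7 6
1 3 0
2 5 4

After move 8 (D):
8 7 6
1 3 4
2 5 0

After move 9 (D):
8 7 6
1 3 4
2 5 0

After move 10 (D):
8 7 6
1 3 4
2 5 0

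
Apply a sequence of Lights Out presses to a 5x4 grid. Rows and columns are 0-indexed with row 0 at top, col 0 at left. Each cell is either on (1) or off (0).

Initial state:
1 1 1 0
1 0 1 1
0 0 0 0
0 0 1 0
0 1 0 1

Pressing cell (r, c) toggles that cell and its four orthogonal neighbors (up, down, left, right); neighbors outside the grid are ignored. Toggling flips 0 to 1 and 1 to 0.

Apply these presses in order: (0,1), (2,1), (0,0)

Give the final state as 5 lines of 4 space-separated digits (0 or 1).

Answer: 1 1 0 0
0 0 1 1
1 1 1 0
0 1 1 0
0 1 0 1

Derivation:
After press 1 at (0,1):
0 0 0 0
1 1 1 1
0 0 0 0
0 0 1 0
0 1 0 1

After press 2 at (2,1):
0 0 0 0
1 0 1 1
1 1 1 0
0 1 1 0
0 1 0 1

After press 3 at (0,0):
1 1 0 0
0 0 1 1
1 1 1 0
0 1 1 0
0 1 0 1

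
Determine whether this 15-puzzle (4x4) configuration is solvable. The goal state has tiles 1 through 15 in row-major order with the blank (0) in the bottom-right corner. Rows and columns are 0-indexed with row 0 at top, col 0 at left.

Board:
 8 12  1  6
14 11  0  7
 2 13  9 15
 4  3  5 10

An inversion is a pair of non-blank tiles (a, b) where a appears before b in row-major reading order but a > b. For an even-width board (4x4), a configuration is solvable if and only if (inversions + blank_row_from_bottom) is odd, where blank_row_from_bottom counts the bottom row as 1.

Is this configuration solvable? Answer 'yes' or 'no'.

Answer: yes

Derivation:
Inversions: 54
Blank is in row 1 (0-indexed from top), which is row 3 counting from the bottom (bottom = 1).
54 + 3 = 57, which is odd, so the puzzle is solvable.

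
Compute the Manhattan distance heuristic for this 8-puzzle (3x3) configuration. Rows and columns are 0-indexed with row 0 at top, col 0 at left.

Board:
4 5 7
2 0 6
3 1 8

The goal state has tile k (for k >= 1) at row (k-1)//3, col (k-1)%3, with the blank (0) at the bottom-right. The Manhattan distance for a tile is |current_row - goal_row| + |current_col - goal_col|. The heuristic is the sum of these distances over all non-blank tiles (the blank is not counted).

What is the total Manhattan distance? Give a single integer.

Answer: 16

Derivation:
Tile 4: (0,0)->(1,0) = 1
Tile 5: (0,1)->(1,1) = 1
Tile 7: (0,2)->(2,0) = 4
Tile 2: (1,0)->(0,1) = 2
Tile 6: (1,2)->(1,2) = 0
Tile 3: (2,0)->(0,2) = 4
Tile 1: (2,1)->(0,0) = 3
Tile 8: (2,2)->(2,1) = 1
Sum: 1 + 1 + 4 + 2 + 0 + 4 + 3 + 1 = 16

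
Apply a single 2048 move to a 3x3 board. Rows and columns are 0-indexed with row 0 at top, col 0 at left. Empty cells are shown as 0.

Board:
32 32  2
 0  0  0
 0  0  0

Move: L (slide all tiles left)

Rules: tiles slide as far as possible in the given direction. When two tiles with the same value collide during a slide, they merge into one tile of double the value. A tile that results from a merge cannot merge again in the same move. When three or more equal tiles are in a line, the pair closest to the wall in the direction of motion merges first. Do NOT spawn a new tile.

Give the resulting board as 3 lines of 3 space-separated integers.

Slide left:
row 0: [32, 32, 2] -> [64, 2, 0]
row 1: [0, 0, 0] -> [0, 0, 0]
row 2: [0, 0, 0] -> [0, 0, 0]

Answer: 64  2  0
 0  0  0
 0  0  0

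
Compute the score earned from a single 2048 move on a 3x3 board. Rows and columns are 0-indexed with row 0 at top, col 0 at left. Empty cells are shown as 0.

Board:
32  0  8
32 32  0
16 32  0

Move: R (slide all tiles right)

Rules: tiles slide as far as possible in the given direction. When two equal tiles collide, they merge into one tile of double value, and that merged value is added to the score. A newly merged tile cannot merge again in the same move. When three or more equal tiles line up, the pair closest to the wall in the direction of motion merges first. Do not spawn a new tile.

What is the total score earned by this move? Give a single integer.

Slide right:
row 0: [32, 0, 8] -> [0, 32, 8]  score +0 (running 0)
row 1: [32, 32, 0] -> [0, 0, 64]  score +64 (running 64)
row 2: [16, 32, 0] -> [0, 16, 32]  score +0 (running 64)
Board after move:
 0 32  8
 0  0 64
 0 16 32

Answer: 64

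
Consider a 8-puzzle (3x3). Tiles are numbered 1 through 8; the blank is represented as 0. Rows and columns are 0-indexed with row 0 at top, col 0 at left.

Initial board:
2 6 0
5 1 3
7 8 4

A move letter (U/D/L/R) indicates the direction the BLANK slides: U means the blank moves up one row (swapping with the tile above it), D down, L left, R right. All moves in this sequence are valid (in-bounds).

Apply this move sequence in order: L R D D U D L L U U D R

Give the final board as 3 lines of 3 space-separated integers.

After move 1 (L):
2 0 6
5 1 3
7 8 4

After move 2 (R):
2 6 0
5 1 3
7 8 4

After move 3 (D):
2 6 3
5 1 0
7 8 4

After move 4 (D):
2 6 3
5 1 4
7 8 0

After move 5 (U):
2 6 3
5 1 0
7 8 4

After move 6 (D):
2 6 3
5 1 4
7 8 0

After move 7 (L):
2 6 3
5 1 4
7 0 8

After move 8 (L):
2 6 3
5 1 4
0 7 8

After move 9 (U):
2 6 3
0 1 4
5 7 8

After move 10 (U):
0 6 3
2 1 4
5 7 8

After move 11 (D):
2 6 3
0 1 4
5 7 8

After move 12 (R):
2 6 3
1 0 4
5 7 8

Answer: 2 6 3
1 0 4
5 7 8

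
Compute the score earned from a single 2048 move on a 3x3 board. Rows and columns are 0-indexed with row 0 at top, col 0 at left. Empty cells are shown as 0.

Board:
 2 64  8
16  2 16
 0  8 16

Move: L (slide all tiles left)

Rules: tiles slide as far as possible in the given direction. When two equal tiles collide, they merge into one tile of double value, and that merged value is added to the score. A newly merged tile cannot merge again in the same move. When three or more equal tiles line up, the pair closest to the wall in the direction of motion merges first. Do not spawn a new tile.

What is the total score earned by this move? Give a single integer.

Answer: 0

Derivation:
Slide left:
row 0: [2, 64, 8] -> [2, 64, 8]  score +0 (running 0)
row 1: [16, 2, 16] -> [16, 2, 16]  score +0 (running 0)
row 2: [0, 8, 16] -> [8, 16, 0]  score +0 (running 0)
Board after move:
 2 64  8
16  2 16
 8 16  0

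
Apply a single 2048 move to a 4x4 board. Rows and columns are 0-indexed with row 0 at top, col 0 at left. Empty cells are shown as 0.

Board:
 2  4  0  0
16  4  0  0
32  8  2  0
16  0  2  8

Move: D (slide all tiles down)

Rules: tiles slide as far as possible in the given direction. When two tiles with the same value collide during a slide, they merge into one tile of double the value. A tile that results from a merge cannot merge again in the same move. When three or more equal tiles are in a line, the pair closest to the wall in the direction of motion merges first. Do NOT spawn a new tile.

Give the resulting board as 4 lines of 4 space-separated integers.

Slide down:
col 0: [2, 16, 32, 16] -> [2, 16, 32, 16]
col 1: [4, 4, 8, 0] -> [0, 0, 8, 8]
col 2: [0, 0, 2, 2] -> [0, 0, 0, 4]
col 3: [0, 0, 0, 8] -> [0, 0, 0, 8]

Answer:  2  0  0  0
16  0  0  0
32  8  0  0
16  8  4  8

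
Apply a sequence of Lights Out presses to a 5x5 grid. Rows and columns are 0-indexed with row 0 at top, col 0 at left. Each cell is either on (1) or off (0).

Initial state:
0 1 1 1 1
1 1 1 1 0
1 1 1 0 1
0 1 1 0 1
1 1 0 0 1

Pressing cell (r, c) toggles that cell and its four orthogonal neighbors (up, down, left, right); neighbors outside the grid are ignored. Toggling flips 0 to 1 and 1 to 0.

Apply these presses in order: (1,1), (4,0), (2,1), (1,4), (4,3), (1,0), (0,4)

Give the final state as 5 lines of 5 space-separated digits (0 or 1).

Answer: 1 0 1 0 1
1 0 0 0 0
1 1 0 0 0
1 0 1 1 1
0 0 1 1 0

Derivation:
After press 1 at (1,1):
0 0 1 1 1
0 0 0 1 0
1 0 1 0 1
0 1 1 0 1
1 1 0 0 1

After press 2 at (4,0):
0 0 1 1 1
0 0 0 1 0
1 0 1 0 1
1 1 1 0 1
0 0 0 0 1

After press 3 at (2,1):
0 0 1 1 1
0 1 0 1 0
0 1 0 0 1
1 0 1 0 1
0 0 0 0 1

After press 4 at (1,4):
0 0 1 1 0
0 1 0 0 1
0 1 0 0 0
1 0 1 0 1
0 0 0 0 1

After press 5 at (4,3):
0 0 1 1 0
0 1 0 0 1
0 1 0 0 0
1 0 1 1 1
0 0 1 1 0

After press 6 at (1,0):
1 0 1 1 0
1 0 0 0 1
1 1 0 0 0
1 0 1 1 1
0 0 1 1 0

After press 7 at (0,4):
1 0 1 0 1
1 0 0 0 0
1 1 0 0 0
1 0 1 1 1
0 0 1 1 0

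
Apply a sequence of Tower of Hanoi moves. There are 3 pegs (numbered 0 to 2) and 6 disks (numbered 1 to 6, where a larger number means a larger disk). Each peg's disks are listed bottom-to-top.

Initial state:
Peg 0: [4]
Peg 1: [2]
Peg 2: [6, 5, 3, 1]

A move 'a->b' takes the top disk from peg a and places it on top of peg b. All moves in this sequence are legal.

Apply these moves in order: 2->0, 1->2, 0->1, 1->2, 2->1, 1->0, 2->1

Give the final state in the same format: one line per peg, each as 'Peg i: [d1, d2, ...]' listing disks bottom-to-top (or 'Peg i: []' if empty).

After move 1 (2->0):
Peg 0: [4, 1]
Peg 1: [2]
Peg 2: [6, 5, 3]

After move 2 (1->2):
Peg 0: [4, 1]
Peg 1: []
Peg 2: [6, 5, 3, 2]

After move 3 (0->1):
Peg 0: [4]
Peg 1: [1]
Peg 2: [6, 5, 3, 2]

After move 4 (1->2):
Peg 0: [4]
Peg 1: []
Peg 2: [6, 5, 3, 2, 1]

After move 5 (2->1):
Peg 0: [4]
Peg 1: [1]
Peg 2: [6, 5, 3, 2]

After move 6 (1->0):
Peg 0: [4, 1]
Peg 1: []
Peg 2: [6, 5, 3, 2]

After move 7 (2->1):
Peg 0: [4, 1]
Peg 1: [2]
Peg 2: [6, 5, 3]

Answer: Peg 0: [4, 1]
Peg 1: [2]
Peg 2: [6, 5, 3]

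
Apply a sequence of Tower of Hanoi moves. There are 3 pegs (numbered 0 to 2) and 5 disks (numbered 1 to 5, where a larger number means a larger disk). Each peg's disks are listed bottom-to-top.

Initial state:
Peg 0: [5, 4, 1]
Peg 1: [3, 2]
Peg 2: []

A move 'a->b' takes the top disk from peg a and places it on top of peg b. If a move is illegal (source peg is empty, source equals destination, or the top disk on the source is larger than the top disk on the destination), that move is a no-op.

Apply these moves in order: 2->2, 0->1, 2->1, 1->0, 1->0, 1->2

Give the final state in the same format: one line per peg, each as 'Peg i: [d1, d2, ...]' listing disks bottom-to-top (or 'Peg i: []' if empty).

After move 1 (2->2):
Peg 0: [5, 4, 1]
Peg 1: [3, 2]
Peg 2: []

After move 2 (0->1):
Peg 0: [5, 4]
Peg 1: [3, 2, 1]
Peg 2: []

After move 3 (2->1):
Peg 0: [5, 4]
Peg 1: [3, 2, 1]
Peg 2: []

After move 4 (1->0):
Peg 0: [5, 4, 1]
Peg 1: [3, 2]
Peg 2: []

After move 5 (1->0):
Peg 0: [5, 4, 1]
Peg 1: [3, 2]
Peg 2: []

After move 6 (1->2):
Peg 0: [5, 4, 1]
Peg 1: [3]
Peg 2: [2]

Answer: Peg 0: [5, 4, 1]
Peg 1: [3]
Peg 2: [2]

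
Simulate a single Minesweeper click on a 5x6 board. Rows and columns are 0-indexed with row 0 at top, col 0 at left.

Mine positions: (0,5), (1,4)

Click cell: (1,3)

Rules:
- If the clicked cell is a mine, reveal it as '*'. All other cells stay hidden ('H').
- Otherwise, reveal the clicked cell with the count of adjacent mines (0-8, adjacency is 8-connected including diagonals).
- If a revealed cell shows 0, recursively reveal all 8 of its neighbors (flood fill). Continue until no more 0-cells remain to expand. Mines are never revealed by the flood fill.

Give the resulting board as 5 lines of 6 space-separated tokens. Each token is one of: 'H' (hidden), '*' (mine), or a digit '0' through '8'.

H H H H H H
H H H 1 H H
H H H H H H
H H H H H H
H H H H H H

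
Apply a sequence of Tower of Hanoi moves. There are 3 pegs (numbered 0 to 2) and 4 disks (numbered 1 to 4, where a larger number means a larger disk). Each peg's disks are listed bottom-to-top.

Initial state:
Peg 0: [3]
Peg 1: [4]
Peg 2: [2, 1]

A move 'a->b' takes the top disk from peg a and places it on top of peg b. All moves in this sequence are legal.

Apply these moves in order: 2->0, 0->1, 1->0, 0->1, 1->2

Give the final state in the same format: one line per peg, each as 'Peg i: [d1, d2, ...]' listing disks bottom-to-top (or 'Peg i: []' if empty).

After move 1 (2->0):
Peg 0: [3, 1]
Peg 1: [4]
Peg 2: [2]

After move 2 (0->1):
Peg 0: [3]
Peg 1: [4, 1]
Peg 2: [2]

After move 3 (1->0):
Peg 0: [3, 1]
Peg 1: [4]
Peg 2: [2]

After move 4 (0->1):
Peg 0: [3]
Peg 1: [4, 1]
Peg 2: [2]

After move 5 (1->2):
Peg 0: [3]
Peg 1: [4]
Peg 2: [2, 1]

Answer: Peg 0: [3]
Peg 1: [4]
Peg 2: [2, 1]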